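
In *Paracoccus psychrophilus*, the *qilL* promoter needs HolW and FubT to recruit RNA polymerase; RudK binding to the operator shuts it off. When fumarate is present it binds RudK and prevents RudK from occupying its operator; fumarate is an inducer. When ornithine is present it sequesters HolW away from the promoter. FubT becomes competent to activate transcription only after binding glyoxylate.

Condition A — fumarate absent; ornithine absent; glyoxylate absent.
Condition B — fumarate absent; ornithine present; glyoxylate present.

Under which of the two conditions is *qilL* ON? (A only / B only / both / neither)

Condition A:
Fumarate is absent, so RudK is active.
Ornithine is absent, so HolW is active.
Glyoxylate is absent, so FubT is inactive.
With repressor RudK bound, *qilL* is not transcribed.
→ *qilL* is OFF in A.
Condition B:
Fumarate is absent, so RudK is active.
Ornithine is present, so HolW is inactive.
Glyoxylate is present, so FubT is active.
With repressor RudK bound, *qilL* is not transcribed.
→ *qilL* is OFF in B.

neither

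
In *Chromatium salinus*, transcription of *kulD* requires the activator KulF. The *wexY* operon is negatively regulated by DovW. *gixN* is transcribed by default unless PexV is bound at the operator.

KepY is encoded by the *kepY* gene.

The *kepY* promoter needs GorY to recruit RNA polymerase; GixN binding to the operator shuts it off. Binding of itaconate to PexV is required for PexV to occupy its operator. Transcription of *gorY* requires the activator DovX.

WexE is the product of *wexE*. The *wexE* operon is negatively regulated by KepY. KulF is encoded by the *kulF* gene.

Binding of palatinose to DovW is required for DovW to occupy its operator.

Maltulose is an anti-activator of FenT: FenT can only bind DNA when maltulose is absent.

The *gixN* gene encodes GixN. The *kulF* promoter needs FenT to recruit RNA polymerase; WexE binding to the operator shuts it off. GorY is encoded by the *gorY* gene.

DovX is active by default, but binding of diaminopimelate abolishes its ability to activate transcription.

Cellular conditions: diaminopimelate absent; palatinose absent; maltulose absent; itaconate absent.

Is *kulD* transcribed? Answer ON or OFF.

OFF

Diaminopimelate is absent, so DovX is active.
No repressor is bound and DovX is active, so *gorY* is transcribed.
So GorY is produced and active.
Itaconate is absent, so PexV is inactive.
With no repressor bound, *gixN* is transcribed.
So GixN is produced and active.
With repressor GixN bound, *kepY* is not transcribed.
So KepY is not produced.
With no repressor bound, *wexE* is transcribed.
So WexE is produced and active.
Maltulose is absent, so FenT is active.
With repressor WexE bound, *kulF* is not transcribed.
So KulF is not produced.
Required activator KulF is absent, so *kulD* is not transcribed.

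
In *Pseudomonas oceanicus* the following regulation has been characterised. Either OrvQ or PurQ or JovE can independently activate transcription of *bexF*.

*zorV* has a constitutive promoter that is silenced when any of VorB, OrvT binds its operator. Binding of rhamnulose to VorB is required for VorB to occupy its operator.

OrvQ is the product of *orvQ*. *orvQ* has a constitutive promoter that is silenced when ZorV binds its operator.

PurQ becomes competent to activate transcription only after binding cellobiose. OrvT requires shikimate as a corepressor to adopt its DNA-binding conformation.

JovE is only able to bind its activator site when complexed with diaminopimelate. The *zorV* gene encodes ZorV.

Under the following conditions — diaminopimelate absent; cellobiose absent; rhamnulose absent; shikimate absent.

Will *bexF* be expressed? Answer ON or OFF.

OFF

Rhamnulose is absent, so VorB is inactive.
Shikimate is absent, so OrvT is inactive.
With no repressor bound, *zorV* is transcribed.
So ZorV is produced and active.
With repressor ZorV bound, *orvQ* is not transcribed.
So OrvQ is not produced.
Cellobiose is absent, so PurQ is inactive.
Diaminopimelate is absent, so JovE is inactive.
No activator is available at the *bexF* promoter, so *bexF* is not transcribed.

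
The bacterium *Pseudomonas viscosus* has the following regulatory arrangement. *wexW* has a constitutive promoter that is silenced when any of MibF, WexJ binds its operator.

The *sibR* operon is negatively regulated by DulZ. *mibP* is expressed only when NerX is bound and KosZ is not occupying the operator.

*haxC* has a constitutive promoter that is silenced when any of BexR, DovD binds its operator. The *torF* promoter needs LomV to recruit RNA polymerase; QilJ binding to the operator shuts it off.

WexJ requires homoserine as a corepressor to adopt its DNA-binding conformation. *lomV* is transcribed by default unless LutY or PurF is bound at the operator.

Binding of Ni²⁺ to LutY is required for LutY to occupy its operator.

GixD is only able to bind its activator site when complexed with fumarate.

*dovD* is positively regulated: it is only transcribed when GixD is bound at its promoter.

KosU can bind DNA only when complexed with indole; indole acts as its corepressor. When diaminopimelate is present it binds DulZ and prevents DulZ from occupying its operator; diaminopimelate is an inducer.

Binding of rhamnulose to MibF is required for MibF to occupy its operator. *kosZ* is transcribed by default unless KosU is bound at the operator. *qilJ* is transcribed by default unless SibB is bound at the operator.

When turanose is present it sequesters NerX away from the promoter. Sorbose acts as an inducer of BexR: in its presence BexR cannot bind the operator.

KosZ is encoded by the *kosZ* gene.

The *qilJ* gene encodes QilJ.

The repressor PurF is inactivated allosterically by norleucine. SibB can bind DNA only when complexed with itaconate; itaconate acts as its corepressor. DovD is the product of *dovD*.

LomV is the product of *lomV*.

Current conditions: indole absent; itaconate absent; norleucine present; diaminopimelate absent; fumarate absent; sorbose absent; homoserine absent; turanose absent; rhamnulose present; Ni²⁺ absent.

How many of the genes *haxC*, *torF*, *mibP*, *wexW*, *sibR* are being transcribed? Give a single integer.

0

Sorbose is absent, so BexR is active.
Fumarate is absent, so GixD is inactive.
Required activator GixD is absent, so *dovD* is not transcribed.
So DovD is not produced.
With repressor BexR bound, *haxC* is not transcribed.
→ *haxC* is OFF.
Itaconate is absent, so SibB is inactive.
With no repressor bound, *qilJ* is transcribed.
So QilJ is produced and active.
Ni²⁺ is absent, so LutY is inactive.
Norleucine is present, so PurF is inactive.
With no repressor bound, *lomV* is transcribed.
So LomV is produced and active.
With repressor QilJ bound, *torF* is not transcribed.
→ *torF* is OFF.
Indole is absent, so KosU is inactive.
With no repressor bound, *kosZ* is transcribed.
So KosZ is produced and active.
Turanose is absent, so NerX is active.
With repressor KosZ bound, *mibP* is not transcribed.
→ *mibP* is OFF.
Rhamnulose is present, so MibF is active.
Homoserine is absent, so WexJ is inactive.
With repressor MibF bound, *wexW* is not transcribed.
→ *wexW* is OFF.
Diaminopimelate is absent, so DulZ is active.
With repressor DulZ bound, *sibR* is not transcribed.
→ *sibR* is OFF.
0 of the 5 genes are transcribed.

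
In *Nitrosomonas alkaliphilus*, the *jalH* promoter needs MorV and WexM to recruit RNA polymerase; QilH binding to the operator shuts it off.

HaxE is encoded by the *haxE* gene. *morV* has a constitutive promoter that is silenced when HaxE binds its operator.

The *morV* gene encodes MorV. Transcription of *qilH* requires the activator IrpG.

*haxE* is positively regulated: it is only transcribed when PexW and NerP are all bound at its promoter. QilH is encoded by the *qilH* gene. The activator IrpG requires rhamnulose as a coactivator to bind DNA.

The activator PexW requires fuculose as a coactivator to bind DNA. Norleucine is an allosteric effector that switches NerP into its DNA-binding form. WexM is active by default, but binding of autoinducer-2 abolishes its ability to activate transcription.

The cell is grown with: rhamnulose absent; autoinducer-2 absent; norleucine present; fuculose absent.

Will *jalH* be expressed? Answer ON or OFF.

Rhamnulose is absent, so IrpG is inactive.
Required activator IrpG is absent, so *qilH* is not transcribed.
So QilH is not produced.
Fuculose is absent, so PexW is inactive.
Norleucine is present, so NerP is active.
Required activator PexW is absent, so *haxE* is not transcribed.
So HaxE is not produced.
With no repressor bound, *morV* is transcribed.
So MorV is produced and active.
Autoinducer-2 is absent, so WexM is active.
No repressor is bound and MorV and WexM are active, so *jalH* is transcribed.

ON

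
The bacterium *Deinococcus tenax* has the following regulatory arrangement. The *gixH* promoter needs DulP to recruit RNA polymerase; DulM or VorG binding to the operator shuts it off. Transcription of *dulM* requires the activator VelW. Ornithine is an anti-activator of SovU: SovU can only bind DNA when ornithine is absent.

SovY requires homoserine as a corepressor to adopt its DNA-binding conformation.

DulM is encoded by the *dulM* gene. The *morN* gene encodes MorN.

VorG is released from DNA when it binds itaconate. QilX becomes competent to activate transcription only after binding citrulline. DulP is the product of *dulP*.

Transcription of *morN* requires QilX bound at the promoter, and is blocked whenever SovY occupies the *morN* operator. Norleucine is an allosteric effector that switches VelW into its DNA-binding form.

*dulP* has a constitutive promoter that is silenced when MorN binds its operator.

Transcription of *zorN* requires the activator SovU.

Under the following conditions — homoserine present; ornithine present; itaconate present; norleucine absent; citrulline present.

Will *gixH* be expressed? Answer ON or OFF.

ON

Norleucine is absent, so VelW is inactive.
Required activator VelW is absent, so *dulM* is not transcribed.
So DulM is not produced.
Homoserine is present, so SovY is active.
Citrulline is present, so QilX is active.
With repressor SovY bound, *morN* is not transcribed.
So MorN is not produced.
With no repressor bound, *dulP* is transcribed.
So DulP is produced and active.
Itaconate is present, so VorG is inactive.
No repressor is bound and DulP is active, so *gixH* is transcribed.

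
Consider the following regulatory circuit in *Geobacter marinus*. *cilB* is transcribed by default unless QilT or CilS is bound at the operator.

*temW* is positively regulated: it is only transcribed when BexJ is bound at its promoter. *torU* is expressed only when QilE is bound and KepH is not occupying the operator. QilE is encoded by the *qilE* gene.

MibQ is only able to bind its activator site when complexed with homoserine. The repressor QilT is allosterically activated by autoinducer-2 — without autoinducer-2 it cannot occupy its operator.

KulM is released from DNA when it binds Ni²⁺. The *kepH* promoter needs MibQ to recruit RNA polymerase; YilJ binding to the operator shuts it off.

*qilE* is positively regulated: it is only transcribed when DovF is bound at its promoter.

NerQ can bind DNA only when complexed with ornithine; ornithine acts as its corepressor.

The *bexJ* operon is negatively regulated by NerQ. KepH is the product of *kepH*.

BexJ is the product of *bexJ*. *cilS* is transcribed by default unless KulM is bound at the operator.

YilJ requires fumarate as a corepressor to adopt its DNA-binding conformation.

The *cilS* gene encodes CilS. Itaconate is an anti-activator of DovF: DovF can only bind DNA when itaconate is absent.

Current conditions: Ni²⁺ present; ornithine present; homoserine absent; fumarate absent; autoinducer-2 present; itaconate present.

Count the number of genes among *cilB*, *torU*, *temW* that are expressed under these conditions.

0

Autoinducer-2 is present, so QilT is active.
Ni²⁺ is present, so KulM is inactive.
With no repressor bound, *cilS* is transcribed.
So CilS is produced and active.
With repressor QilT bound, *cilB* is not transcribed.
→ *cilB* is OFF.
Itaconate is present, so DovF is inactive.
Required activator DovF is absent, so *qilE* is not transcribed.
So QilE is not produced.
Fumarate is absent, so YilJ is inactive.
Homoserine is absent, so MibQ is inactive.
Required activator MibQ is absent, so *kepH* is not transcribed.
So KepH is not produced.
Required activator QilE is absent, so *torU* is not transcribed.
→ *torU* is OFF.
Ornithine is present, so NerQ is active.
With repressor NerQ bound, *bexJ* is not transcribed.
So BexJ is not produced.
Required activator BexJ is absent, so *temW* is not transcribed.
→ *temW* is OFF.
0 of the 3 genes are transcribed.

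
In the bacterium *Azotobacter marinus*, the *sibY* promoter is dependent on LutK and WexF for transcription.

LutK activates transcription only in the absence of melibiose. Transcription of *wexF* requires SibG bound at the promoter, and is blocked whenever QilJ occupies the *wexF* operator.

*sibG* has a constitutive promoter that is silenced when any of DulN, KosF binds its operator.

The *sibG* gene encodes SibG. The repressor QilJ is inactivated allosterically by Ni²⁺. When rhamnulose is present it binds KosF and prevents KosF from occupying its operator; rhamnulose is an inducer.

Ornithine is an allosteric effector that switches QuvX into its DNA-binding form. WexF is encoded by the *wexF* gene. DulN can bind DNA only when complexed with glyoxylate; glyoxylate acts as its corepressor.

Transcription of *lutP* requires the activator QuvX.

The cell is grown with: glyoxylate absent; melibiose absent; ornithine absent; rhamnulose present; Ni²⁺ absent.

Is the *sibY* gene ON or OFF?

OFF

Melibiose is absent, so LutK is active.
Glyoxylate is absent, so DulN is inactive.
Rhamnulose is present, so KosF is inactive.
With no repressor bound, *sibG* is transcribed.
So SibG is produced and active.
Ni²⁺ is absent, so QilJ is active.
With repressor QilJ bound, *wexF* is not transcribed.
So WexF is not produced.
Required activator WexF is absent, so *sibY* is not transcribed.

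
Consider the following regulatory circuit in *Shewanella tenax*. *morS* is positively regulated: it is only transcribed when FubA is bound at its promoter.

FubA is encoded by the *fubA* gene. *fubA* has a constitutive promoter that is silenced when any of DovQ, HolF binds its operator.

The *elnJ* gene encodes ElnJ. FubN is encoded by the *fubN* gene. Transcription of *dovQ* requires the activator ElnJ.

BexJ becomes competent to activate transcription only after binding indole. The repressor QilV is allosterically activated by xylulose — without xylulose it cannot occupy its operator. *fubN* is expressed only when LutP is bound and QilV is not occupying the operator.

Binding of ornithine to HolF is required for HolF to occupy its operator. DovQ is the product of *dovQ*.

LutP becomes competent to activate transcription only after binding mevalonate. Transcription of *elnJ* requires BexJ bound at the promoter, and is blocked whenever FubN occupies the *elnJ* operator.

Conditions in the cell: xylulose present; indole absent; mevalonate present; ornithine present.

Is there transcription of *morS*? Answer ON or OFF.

OFF

Mevalonate is present, so LutP is active.
Xylulose is present, so QilV is active.
With repressor QilV bound, *fubN* is not transcribed.
So FubN is not produced.
Indole is absent, so BexJ is inactive.
Required activator BexJ is absent, so *elnJ* is not transcribed.
So ElnJ is not produced.
Required activator ElnJ is absent, so *dovQ* is not transcribed.
So DovQ is not produced.
Ornithine is present, so HolF is active.
With repressor HolF bound, *fubA* is not transcribed.
So FubA is not produced.
Required activator FubA is absent, so *morS* is not transcribed.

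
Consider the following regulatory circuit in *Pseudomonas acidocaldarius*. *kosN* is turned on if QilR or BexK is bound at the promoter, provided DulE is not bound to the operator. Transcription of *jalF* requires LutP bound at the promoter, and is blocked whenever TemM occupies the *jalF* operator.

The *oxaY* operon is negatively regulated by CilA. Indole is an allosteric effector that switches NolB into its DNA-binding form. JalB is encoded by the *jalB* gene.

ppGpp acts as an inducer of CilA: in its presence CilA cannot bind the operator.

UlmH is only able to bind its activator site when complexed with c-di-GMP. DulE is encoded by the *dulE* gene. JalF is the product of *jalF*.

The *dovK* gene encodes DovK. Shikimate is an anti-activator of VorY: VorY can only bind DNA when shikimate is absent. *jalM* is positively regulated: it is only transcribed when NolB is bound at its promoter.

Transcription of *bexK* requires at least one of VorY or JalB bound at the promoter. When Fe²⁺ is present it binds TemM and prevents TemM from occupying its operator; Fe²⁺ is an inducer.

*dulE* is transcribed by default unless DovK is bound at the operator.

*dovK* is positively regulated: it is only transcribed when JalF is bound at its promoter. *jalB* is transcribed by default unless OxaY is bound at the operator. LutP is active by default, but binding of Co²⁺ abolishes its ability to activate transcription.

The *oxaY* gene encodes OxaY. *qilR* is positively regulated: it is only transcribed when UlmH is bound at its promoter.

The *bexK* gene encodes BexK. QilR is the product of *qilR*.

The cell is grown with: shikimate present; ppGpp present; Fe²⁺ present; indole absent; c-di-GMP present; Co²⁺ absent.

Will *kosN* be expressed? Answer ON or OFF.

ON

c-di-GMP is present, so UlmH is active.
No repressor is bound and UlmH is active, so *qilR* is transcribed.
So QilR is produced and active.
Shikimate is present, so VorY is inactive.
ppGpp is present, so CilA is inactive.
With no repressor bound, *oxaY* is transcribed.
So OxaY is produced and active.
With repressor OxaY bound, *jalB* is not transcribed.
So JalB is not produced.
No activator is available at the *bexK* promoter, so *bexK* is not transcribed.
So BexK is not produced.
Co²⁺ is absent, so LutP is active.
Fe²⁺ is present, so TemM is inactive.
No repressor is bound and LutP is active, so *jalF* is transcribed.
So JalF is produced and active.
No repressor is bound and JalF is active, so *dovK* is transcribed.
So DovK is produced and active.
With repressor DovK bound, *dulE* is not transcribed.
So DulE is not produced.
Activator QilR is present, so *kosN* is transcribed.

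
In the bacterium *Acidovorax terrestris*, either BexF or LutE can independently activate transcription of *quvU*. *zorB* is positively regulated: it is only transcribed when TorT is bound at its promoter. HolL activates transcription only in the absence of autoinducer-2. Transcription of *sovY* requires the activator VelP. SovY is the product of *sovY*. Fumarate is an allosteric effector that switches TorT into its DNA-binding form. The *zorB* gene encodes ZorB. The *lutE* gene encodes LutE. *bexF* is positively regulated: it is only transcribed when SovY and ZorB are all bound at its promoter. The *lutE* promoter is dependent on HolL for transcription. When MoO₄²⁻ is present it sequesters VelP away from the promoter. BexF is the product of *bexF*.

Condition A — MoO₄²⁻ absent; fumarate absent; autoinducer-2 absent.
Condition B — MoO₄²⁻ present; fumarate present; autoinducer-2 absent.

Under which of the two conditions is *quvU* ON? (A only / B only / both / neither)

both

Condition A:
MoO₄²⁻ is absent, so VelP is active.
No repressor is bound and VelP is active, so *sovY* is transcribed.
So SovY is produced and active.
Fumarate is absent, so TorT is inactive.
Required activator TorT is absent, so *zorB* is not transcribed.
So ZorB is not produced.
Required activator ZorB is absent, so *bexF* is not transcribed.
So BexF is not produced.
Autoinducer-2 is absent, so HolL is active.
No repressor is bound and HolL is active, so *lutE* is transcribed.
So LutE is produced and active.
Activator LutE is present, so *quvU* is transcribed.
→ *quvU* is ON in A.
Condition B:
MoO₄²⁻ is present, so VelP is inactive.
Required activator VelP is absent, so *sovY* is not transcribed.
So SovY is not produced.
Fumarate is present, so TorT is active.
No repressor is bound and TorT is active, so *zorB* is transcribed.
So ZorB is produced and active.
Required activator SovY is absent, so *bexF* is not transcribed.
So BexF is not produced.
Autoinducer-2 is absent, so HolL is active.
No repressor is bound and HolL is active, so *lutE* is transcribed.
So LutE is produced and active.
Activator LutE is present, so *quvU* is transcribed.
→ *quvU* is ON in B.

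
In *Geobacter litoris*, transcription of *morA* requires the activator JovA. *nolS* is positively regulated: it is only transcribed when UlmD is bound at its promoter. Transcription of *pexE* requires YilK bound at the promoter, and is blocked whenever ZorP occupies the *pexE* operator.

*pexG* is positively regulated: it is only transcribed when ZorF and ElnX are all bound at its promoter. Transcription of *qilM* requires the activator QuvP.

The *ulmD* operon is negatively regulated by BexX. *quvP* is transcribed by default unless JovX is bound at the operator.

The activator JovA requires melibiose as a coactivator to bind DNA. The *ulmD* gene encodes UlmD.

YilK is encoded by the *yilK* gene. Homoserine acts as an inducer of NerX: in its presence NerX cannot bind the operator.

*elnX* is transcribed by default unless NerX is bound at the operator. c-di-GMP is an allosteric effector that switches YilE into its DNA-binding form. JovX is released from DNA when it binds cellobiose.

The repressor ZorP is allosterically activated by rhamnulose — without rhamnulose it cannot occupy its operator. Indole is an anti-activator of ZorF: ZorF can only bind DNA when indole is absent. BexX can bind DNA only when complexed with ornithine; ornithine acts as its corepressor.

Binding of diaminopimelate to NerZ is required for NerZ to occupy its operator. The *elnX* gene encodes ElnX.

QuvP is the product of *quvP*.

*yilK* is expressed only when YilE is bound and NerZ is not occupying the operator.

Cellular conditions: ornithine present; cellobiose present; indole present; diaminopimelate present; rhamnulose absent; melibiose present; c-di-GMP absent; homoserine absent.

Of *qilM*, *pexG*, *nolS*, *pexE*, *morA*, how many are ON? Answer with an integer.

2

Cellobiose is present, so JovX is inactive.
With no repressor bound, *quvP* is transcribed.
So QuvP is produced and active.
No repressor is bound and QuvP is active, so *qilM* is transcribed.
→ *qilM* is ON.
Indole is present, so ZorF is inactive.
Homoserine is absent, so NerX is active.
With repressor NerX bound, *elnX* is not transcribed.
So ElnX is not produced.
Required activator ZorF is absent, so *pexG* is not transcribed.
→ *pexG* is OFF.
Ornithine is present, so BexX is active.
With repressor BexX bound, *ulmD* is not transcribed.
So UlmD is not produced.
Required activator UlmD is absent, so *nolS* is not transcribed.
→ *nolS* is OFF.
Rhamnulose is absent, so ZorP is inactive.
c-di-GMP is absent, so YilE is inactive.
Diaminopimelate is present, so NerZ is active.
With repressor NerZ bound, *yilK* is not transcribed.
So YilK is not produced.
Required activator YilK is absent, so *pexE* is not transcribed.
→ *pexE* is OFF.
Melibiose is present, so JovA is active.
No repressor is bound and JovA is active, so *morA* is transcribed.
→ *morA* is ON.
2 of the 5 genes are transcribed.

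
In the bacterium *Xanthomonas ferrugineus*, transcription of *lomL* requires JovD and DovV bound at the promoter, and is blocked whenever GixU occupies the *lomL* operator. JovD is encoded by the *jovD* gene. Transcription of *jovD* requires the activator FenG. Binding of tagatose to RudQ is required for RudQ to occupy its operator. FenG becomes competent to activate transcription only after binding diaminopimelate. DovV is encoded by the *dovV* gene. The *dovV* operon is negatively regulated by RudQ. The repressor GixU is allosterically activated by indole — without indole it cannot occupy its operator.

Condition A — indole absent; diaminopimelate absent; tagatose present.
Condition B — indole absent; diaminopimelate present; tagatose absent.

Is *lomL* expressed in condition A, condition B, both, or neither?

B only

Condition A:
Indole is absent, so GixU is inactive.
Diaminopimelate is absent, so FenG is inactive.
Required activator FenG is absent, so *jovD* is not transcribed.
So JovD is not produced.
Tagatose is present, so RudQ is active.
With repressor RudQ bound, *dovV* is not transcribed.
So DovV is not produced.
Required activator JovD is absent, so *lomL* is not transcribed.
→ *lomL* is OFF in A.
Condition B:
Indole is absent, so GixU is inactive.
Diaminopimelate is present, so FenG is active.
No repressor is bound and FenG is active, so *jovD* is transcribed.
So JovD is produced and active.
Tagatose is absent, so RudQ is inactive.
With no repressor bound, *dovV* is transcribed.
So DovV is produced and active.
No repressor is bound and JovD and DovV are active, so *lomL* is transcribed.
→ *lomL* is ON in B.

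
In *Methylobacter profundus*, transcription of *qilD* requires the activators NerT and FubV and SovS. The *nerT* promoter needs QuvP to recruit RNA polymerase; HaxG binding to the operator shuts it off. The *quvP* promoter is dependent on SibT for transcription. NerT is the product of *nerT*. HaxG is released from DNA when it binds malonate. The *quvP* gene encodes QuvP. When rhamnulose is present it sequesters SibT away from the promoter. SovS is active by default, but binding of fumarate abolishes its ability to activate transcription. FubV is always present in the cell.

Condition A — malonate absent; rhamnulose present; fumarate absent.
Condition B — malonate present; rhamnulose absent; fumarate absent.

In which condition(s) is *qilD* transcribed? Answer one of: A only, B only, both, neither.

Condition A:
Malonate is absent, so HaxG is active.
Rhamnulose is present, so SibT is inactive.
Required activator SibT is absent, so *quvP* is not transcribed.
So QuvP is not produced.
With repressor HaxG bound, *nerT* is not transcribed.
So NerT is not produced.
FubV is produced constitutively and is active.
Fumarate is absent, so SovS is active.
Required activator NerT is absent, so *qilD* is not transcribed.
→ *qilD* is OFF in A.
Condition B:
Malonate is present, so HaxG is inactive.
Rhamnulose is absent, so SibT is active.
No repressor is bound and SibT is active, so *quvP* is transcribed.
So QuvP is produced and active.
No repressor is bound and QuvP is active, so *nerT* is transcribed.
So NerT is produced and active.
FubV is produced constitutively and is active.
Fumarate is absent, so SovS is active.
No repressor is bound and NerT and FubV and SovS are active, so *qilD* is transcribed.
→ *qilD* is ON in B.

B only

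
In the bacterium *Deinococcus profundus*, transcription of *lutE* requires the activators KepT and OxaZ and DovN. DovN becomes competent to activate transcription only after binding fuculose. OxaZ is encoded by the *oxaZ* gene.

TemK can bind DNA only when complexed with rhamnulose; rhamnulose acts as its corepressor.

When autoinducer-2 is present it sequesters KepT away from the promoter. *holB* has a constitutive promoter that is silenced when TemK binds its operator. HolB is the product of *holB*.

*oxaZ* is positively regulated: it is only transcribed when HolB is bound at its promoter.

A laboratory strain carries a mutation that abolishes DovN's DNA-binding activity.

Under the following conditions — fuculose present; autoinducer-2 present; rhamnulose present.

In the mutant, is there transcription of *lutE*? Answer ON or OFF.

OFF

Autoinducer-2 is present, so KepT is inactive.
Rhamnulose is present, so TemK is active.
With repressor TemK bound, *holB* is not transcribed.
So HolB is not produced.
Required activator HolB is absent, so *oxaZ* is not transcribed.
So OxaZ is not produced.
DovN is non-functional in this strain, so it has no effect.
Required activator KepT is absent, so *lutE* is not transcribed.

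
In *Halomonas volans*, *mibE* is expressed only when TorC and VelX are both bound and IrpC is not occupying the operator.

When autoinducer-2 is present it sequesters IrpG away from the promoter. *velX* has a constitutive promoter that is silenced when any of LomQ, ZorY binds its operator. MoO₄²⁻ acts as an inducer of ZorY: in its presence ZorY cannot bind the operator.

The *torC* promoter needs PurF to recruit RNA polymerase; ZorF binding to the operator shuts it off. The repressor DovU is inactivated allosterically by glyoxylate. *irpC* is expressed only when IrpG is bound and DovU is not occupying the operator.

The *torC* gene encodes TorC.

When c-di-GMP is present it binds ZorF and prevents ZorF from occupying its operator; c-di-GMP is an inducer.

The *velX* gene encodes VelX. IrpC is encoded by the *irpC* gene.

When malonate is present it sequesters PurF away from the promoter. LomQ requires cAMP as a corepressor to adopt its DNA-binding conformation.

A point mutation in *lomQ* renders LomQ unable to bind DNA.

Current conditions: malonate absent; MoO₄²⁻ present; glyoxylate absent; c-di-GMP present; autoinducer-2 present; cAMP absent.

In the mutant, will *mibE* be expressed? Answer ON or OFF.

ON

Malonate is absent, so PurF is active.
c-di-GMP is present, so ZorF is inactive.
No repressor is bound and PurF is active, so *torC* is transcribed.
So TorC is produced and active.
LomQ is non-functional in this strain, so it has no effect.
MoO₄²⁻ is present, so ZorY is inactive.
With no repressor bound, *velX* is transcribed.
So VelX is produced and active.
Autoinducer-2 is present, so IrpG is inactive.
Glyoxylate is absent, so DovU is active.
With repressor DovU bound, *irpC* is not transcribed.
So IrpC is not produced.
No repressor is bound and TorC and VelX are active, so *mibE* is transcribed.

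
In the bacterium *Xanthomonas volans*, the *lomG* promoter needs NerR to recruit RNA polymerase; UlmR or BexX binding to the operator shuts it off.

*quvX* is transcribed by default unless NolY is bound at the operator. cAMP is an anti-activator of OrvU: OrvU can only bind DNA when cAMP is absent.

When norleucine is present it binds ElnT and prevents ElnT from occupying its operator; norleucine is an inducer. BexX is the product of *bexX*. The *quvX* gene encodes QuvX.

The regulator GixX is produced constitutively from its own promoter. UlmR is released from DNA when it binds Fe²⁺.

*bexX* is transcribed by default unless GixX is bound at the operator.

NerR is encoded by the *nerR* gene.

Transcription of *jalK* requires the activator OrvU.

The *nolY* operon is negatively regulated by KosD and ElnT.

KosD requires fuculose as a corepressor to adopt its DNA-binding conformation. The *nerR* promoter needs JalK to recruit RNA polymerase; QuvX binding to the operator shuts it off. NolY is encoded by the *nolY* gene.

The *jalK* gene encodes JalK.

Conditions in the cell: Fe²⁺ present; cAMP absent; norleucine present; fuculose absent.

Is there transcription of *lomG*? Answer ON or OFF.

ON

Fe²⁺ is present, so UlmR is inactive.
GixX is produced constitutively and is active.
With repressor GixX bound, *bexX* is not transcribed.
So BexX is not produced.
cAMP is absent, so OrvU is active.
No repressor is bound and OrvU is active, so *jalK* is transcribed.
So JalK is produced and active.
Fuculose is absent, so KosD is inactive.
Norleucine is present, so ElnT is inactive.
With no repressor bound, *nolY* is transcribed.
So NolY is produced and active.
With repressor NolY bound, *quvX* is not transcribed.
So QuvX is not produced.
No repressor is bound and JalK is active, so *nerR* is transcribed.
So NerR is produced and active.
No repressor is bound and NerR is active, so *lomG* is transcribed.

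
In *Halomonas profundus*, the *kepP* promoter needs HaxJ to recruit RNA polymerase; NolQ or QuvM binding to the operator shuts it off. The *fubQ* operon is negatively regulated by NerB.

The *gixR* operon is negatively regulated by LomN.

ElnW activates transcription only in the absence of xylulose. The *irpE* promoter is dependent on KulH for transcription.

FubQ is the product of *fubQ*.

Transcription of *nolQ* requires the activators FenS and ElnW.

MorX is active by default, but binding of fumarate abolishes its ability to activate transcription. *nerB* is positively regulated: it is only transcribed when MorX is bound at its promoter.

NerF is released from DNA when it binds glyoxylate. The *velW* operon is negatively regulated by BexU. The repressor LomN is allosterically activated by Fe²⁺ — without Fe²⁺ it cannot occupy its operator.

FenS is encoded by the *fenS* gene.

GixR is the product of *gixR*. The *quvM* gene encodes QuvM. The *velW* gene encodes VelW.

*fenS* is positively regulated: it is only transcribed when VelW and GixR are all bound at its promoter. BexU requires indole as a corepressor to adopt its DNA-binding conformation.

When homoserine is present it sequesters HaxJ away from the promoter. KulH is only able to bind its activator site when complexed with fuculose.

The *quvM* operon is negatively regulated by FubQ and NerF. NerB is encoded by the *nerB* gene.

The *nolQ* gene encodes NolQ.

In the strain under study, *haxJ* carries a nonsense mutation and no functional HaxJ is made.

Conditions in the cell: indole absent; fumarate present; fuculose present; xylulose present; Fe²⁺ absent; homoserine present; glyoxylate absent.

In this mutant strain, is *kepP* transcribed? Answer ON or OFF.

OFF

Indole is absent, so BexU is inactive.
With no repressor bound, *velW* is transcribed.
So VelW is produced and active.
Fe²⁺ is absent, so LomN is inactive.
With no repressor bound, *gixR* is transcribed.
So GixR is produced and active.
No repressor is bound and VelW and GixR are active, so *fenS* is transcribed.
So FenS is produced and active.
Xylulose is present, so ElnW is inactive.
Required activator ElnW is absent, so *nolQ* is not transcribed.
So NolQ is not produced.
Fumarate is present, so MorX is inactive.
Required activator MorX is absent, so *nerB* is not transcribed.
So NerB is not produced.
With no repressor bound, *fubQ* is transcribed.
So FubQ is produced and active.
Glyoxylate is absent, so NerF is active.
With repressor FubQ bound, *quvM* is not transcribed.
So QuvM is not produced.
HaxJ is non-functional in this strain, so it has no effect.
Required activator HaxJ is absent, so *kepP* is not transcribed.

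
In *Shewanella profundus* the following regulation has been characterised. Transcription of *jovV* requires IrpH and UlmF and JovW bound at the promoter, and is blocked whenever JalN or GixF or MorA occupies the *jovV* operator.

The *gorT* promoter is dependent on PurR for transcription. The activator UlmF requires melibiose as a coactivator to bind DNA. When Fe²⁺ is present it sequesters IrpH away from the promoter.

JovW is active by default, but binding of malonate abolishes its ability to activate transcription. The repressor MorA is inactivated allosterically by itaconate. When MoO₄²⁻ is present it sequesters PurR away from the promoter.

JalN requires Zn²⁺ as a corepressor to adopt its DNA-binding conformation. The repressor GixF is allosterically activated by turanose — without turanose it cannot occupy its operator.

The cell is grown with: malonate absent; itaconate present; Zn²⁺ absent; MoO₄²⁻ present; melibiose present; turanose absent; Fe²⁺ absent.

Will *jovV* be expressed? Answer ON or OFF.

ON

Fe²⁺ is absent, so IrpH is active.
Zn²⁺ is absent, so JalN is inactive.
Turanose is absent, so GixF is inactive.
Itaconate is present, so MorA is inactive.
Melibiose is present, so UlmF is active.
Malonate is absent, so JovW is active.
No repressor is bound and IrpH and UlmF and JovW are active, so *jovV* is transcribed.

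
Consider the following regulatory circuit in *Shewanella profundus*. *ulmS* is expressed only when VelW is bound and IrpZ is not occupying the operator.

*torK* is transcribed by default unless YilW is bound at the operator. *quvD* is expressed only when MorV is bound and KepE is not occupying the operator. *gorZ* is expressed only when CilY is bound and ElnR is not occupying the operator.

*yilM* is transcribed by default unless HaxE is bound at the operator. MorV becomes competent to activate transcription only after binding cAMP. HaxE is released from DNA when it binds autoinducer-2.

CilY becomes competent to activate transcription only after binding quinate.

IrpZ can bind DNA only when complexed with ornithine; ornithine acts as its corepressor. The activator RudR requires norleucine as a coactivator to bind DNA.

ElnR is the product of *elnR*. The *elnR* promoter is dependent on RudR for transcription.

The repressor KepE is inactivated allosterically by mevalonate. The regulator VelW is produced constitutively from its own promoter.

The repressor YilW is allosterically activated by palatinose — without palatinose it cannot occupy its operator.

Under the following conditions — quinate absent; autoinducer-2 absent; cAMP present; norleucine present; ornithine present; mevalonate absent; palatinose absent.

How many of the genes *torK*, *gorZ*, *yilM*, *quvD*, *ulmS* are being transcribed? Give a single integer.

1

Palatinose is absent, so YilW is inactive.
With no repressor bound, *torK* is transcribed.
→ *torK* is ON.
Quinate is absent, so CilY is inactive.
Norleucine is present, so RudR is active.
No repressor is bound and RudR is active, so *elnR* is transcribed.
So ElnR is produced and active.
With repressor ElnR bound, *gorZ* is not transcribed.
→ *gorZ* is OFF.
Autoinducer-2 is absent, so HaxE is active.
With repressor HaxE bound, *yilM* is not transcribed.
→ *yilM* is OFF.
cAMP is present, so MorV is active.
Mevalonate is absent, so KepE is active.
With repressor KepE bound, *quvD* is not transcribed.
→ *quvD* is OFF.
Ornithine is present, so IrpZ is active.
VelW is produced constitutively and is active.
With repressor IrpZ bound, *ulmS* is not transcribed.
→ *ulmS* is OFF.
1 of the 5 genes is transcribed.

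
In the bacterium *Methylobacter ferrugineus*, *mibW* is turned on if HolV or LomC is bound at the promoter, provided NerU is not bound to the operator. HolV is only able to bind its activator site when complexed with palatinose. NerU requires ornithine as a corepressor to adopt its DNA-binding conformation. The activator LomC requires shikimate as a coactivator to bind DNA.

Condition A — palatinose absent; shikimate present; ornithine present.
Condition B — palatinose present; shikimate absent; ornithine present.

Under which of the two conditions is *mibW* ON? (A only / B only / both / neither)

Condition A:
Palatinose is absent, so HolV is inactive.
Shikimate is present, so LomC is active.
Ornithine is present, so NerU is active.
With repressor NerU bound, *mibW* is not transcribed.
→ *mibW* is OFF in A.
Condition B:
Palatinose is present, so HolV is active.
Shikimate is absent, so LomC is inactive.
Ornithine is present, so NerU is active.
With repressor NerU bound, *mibW* is not transcribed.
→ *mibW* is OFF in B.

neither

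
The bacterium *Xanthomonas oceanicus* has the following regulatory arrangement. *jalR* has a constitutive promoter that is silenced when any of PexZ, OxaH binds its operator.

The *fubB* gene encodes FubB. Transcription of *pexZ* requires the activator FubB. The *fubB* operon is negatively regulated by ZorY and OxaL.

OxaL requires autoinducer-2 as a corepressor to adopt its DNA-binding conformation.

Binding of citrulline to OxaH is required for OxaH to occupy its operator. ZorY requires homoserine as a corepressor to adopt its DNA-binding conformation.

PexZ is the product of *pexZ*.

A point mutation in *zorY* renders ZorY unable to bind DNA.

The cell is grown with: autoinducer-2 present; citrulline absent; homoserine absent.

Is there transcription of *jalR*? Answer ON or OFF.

ZorY is non-functional in this strain, so it has no effect.
Autoinducer-2 is present, so OxaL is active.
With repressor OxaL bound, *fubB* is not transcribed.
So FubB is not produced.
Required activator FubB is absent, so *pexZ* is not transcribed.
So PexZ is not produced.
Citrulline is absent, so OxaH is inactive.
With no repressor bound, *jalR* is transcribed.

ON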